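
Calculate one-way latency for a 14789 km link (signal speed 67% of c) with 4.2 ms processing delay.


Speed = 0.67 * 3e5 km/s = 201000 km/s
Propagation delay = 14789 / 201000 = 0.0736 s = 73.5771 ms
Processing delay = 4.2 ms
Total one-way latency = 77.7771 ms


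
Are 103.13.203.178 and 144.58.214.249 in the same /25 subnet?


Mask: 255.255.255.128
103.13.203.178 AND mask = 103.13.203.128
144.58.214.249 AND mask = 144.58.214.128
No, different subnets (103.13.203.128 vs 144.58.214.128)


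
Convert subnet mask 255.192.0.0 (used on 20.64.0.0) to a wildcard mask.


Subnet mask: 255.192.0.0
Wildcard = 255.255.255.255 - subnet mask
255 - 255 = 0
255 - 192 = 63
255 - 0 = 255
255 - 0 = 255
Wildcard: 0.63.255.255


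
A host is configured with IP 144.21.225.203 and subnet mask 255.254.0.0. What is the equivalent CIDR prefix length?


Binary: 11111111.11111110.00000000.00000000
Count leading 1s
Prefix: /15


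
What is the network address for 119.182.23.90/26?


IP:   01110111.10110110.00010111.01011010
Mask: 11111111.11111111.11111111.11000000
AND operation:
Net:  01110111.10110110.00010111.01000000
Network: 119.182.23.64/26


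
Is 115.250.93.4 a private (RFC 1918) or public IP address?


RFC 1918 private ranges:
  10.0.0.0/8 (10.0.0.0 - 10.255.255.255)
  172.16.0.0/12 (172.16.0.0 - 172.31.255.255)
  192.168.0.0/16 (192.168.0.0 - 192.168.255.255)
Public (not in any RFC 1918 range)


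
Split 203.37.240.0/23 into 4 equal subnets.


New prefix = 23 + 2 = 25
Each subnet has 128 addresses
  203.37.240.0/25
  203.37.240.128/25
  203.37.241.0/25
  203.37.241.128/25
Subnets: 203.37.240.0/25, 203.37.240.128/25, 203.37.241.0/25, 203.37.241.128/25


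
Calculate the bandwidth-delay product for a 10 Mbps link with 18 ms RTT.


BDP = bandwidth * RTT
= 10 Mbps * 18 ms
= 10 * 1e6 * 18 / 1000 bits
= 180000 bits
= 22500 bytes
= 21.9727 KB
BDP = 180000 bits (22500 bytes)


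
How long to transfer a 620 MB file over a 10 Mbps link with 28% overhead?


Effective throughput = 10 * (1 - 28/100) = 7.2 Mbps
File size in Mb = 620 * 8 = 4960 Mb
Time = 4960 / 7.2
Time = 688.8889 seconds


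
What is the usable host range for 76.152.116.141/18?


Network: 76.152.64.0
Broadcast: 76.152.127.255
First usable = network + 1
Last usable = broadcast - 1
Range: 76.152.64.1 to 76.152.127.254


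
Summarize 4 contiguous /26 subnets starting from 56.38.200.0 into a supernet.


Original prefix: /26
Number of subnets: 4 = 2^2
New prefix = 26 - 2 = 24
Supernet: 56.38.200.0/24


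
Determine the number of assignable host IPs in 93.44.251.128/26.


Host bits = 32 - 26 = 6
Total addresses = 2^6 = 64
Usable = total - 2 (network and broadcast)
Usable hosts: 62


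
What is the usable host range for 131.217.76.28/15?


Network: 131.216.0.0
Broadcast: 131.217.255.255
First usable = network + 1
Last usable = broadcast - 1
Range: 131.216.0.1 to 131.217.255.254


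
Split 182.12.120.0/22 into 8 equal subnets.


New prefix = 22 + 3 = 25
Each subnet has 128 addresses
  182.12.120.0/25
  182.12.120.128/25
  182.12.121.0/25
  182.12.121.128/25
  182.12.122.0/25
  182.12.122.128/25
  182.12.123.0/25
  182.12.123.128/25
Subnets: 182.12.120.0/25, 182.12.120.128/25, 182.12.121.0/25, 182.12.121.128/25, 182.12.122.0/25, 182.12.122.128/25, 182.12.123.0/25, 182.12.123.128/25


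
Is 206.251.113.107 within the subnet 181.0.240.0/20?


Subnet network: 181.0.240.0
Test IP AND mask: 206.251.112.0
No, 206.251.113.107 is not in 181.0.240.0/20


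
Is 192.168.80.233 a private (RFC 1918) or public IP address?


RFC 1918 private ranges:
  10.0.0.0/8 (10.0.0.0 - 10.255.255.255)
  172.16.0.0/12 (172.16.0.0 - 172.31.255.255)
  192.168.0.0/16 (192.168.0.0 - 192.168.255.255)
Private (in 192.168.0.0/16)


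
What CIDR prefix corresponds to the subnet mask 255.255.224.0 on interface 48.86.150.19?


Binary: 11111111.11111111.11100000.00000000
Count leading 1s
Prefix: /19


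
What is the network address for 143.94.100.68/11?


IP:   10001111.01011110.01100100.01000100
Mask: 11111111.11100000.00000000.00000000
AND operation:
Net:  10001111.01000000.00000000.00000000
Network: 143.64.0.0/11


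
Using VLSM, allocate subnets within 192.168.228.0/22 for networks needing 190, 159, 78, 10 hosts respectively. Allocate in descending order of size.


190 hosts -> /24 (254 usable): 192.168.228.0/24
159 hosts -> /24 (254 usable): 192.168.229.0/24
78 hosts -> /25 (126 usable): 192.168.230.0/25
10 hosts -> /28 (14 usable): 192.168.230.128/28
Allocation: 192.168.228.0/24 (190 hosts, 254 usable); 192.168.229.0/24 (159 hosts, 254 usable); 192.168.230.0/25 (78 hosts, 126 usable); 192.168.230.128/28 (10 hosts, 14 usable)


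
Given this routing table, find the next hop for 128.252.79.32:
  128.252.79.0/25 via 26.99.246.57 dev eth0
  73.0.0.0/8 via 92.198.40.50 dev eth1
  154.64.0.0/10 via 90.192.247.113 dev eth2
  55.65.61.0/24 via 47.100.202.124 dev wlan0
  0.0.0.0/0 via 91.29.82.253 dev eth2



Longest prefix match for 128.252.79.32:
  /25 128.252.79.0: MATCH
  /8 73.0.0.0: no
  /10 154.64.0.0: no
  /24 55.65.61.0: no
  /0 0.0.0.0: MATCH
Selected: next-hop 26.99.246.57 via eth0 (matched /25)


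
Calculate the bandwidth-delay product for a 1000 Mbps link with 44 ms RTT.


BDP = bandwidth * RTT
= 1000 Mbps * 44 ms
= 1000 * 1e6 * 44 / 1000 bits
= 44000000 bits
= 5500000 bytes
= 5371.0938 KB
BDP = 44000000 bits (5500000 bytes)


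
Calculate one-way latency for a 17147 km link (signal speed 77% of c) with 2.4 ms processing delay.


Speed = 0.77 * 3e5 km/s = 231000 km/s
Propagation delay = 17147 / 231000 = 0.0742 s = 74.2294 ms
Processing delay = 2.4 ms
Total one-way latency = 76.6294 ms


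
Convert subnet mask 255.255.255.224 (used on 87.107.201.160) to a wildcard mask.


Subnet mask: 255.255.255.224
Wildcard = 255.255.255.255 - subnet mask
255 - 255 = 0
255 - 255 = 0
255 - 255 = 0
255 - 224 = 31
Wildcard: 0.0.0.31


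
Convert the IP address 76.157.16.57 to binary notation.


76 = 01001100
157 = 10011101
16 = 00010000
57 = 00111001
Binary: 01001100.10011101.00010000.00111001


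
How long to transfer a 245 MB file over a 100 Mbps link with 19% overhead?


Effective throughput = 100 * (1 - 19/100) = 81 Mbps
File size in Mb = 245 * 8 = 1960 Mb
Time = 1960 / 81
Time = 24.1975 seconds


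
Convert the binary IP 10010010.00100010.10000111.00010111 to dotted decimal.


10010010 = 146
00100010 = 34
10000111 = 135
00010111 = 23
IP: 146.34.135.23


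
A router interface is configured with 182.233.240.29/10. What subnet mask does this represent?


/10 means 10 network bits, 22 host bits
Binary: 11111111110000000000000000000000
Mask: 255.192.0.0


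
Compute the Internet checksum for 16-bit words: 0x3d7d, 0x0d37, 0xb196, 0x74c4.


Sum all words (with carry folding):
+ 0x3d7d = 0x3d7d
+ 0x0d37 = 0x4ab4
+ 0xb196 = 0xfc4a
+ 0x74c4 = 0x710f
One's complement: ~0x710f
Checksum = 0x8ef0


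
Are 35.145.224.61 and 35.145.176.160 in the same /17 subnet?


Mask: 255.255.128.0
35.145.224.61 AND mask = 35.145.128.0
35.145.176.160 AND mask = 35.145.128.0
Yes, same subnet (35.145.128.0)


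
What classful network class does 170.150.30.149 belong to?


First octet: 170
Binary: 10101010
10xxxxxx -> Class B (128-191)
Class B, default mask 255.255.0.0 (/16)


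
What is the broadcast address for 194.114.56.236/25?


Network: 194.114.56.128/25
Host bits = 7
Set all host bits to 1:
Broadcast: 194.114.56.255


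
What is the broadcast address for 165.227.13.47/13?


Network: 165.224.0.0/13
Host bits = 19
Set all host bits to 1:
Broadcast: 165.231.255.255


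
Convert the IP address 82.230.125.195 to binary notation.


82 = 01010010
230 = 11100110
125 = 01111101
195 = 11000011
Binary: 01010010.11100110.01111101.11000011


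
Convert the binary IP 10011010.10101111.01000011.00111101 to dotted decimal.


10011010 = 154
10101111 = 175
01000011 = 67
00111101 = 61
IP: 154.175.67.61


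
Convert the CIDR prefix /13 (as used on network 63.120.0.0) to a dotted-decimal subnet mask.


/13 means 13 network bits, 19 host bits
Binary: 11111111111110000000000000000000
Mask: 255.248.0.0


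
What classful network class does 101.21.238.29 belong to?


First octet: 101
Binary: 01100101
0xxxxxxx -> Class A (1-126)
Class A, default mask 255.0.0.0 (/8)


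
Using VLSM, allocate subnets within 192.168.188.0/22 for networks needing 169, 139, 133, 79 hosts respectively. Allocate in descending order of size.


169 hosts -> /24 (254 usable): 192.168.188.0/24
139 hosts -> /24 (254 usable): 192.168.189.0/24
133 hosts -> /24 (254 usable): 192.168.190.0/24
79 hosts -> /25 (126 usable): 192.168.191.0/25
Allocation: 192.168.188.0/24 (169 hosts, 254 usable); 192.168.189.0/24 (139 hosts, 254 usable); 192.168.190.0/24 (133 hosts, 254 usable); 192.168.191.0/25 (79 hosts, 126 usable)


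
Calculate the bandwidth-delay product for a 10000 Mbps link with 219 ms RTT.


BDP = bandwidth * RTT
= 10000 Mbps * 219 ms
= 10000 * 1e6 * 219 / 1000 bits
= 2190000000 bits
= 273750000 bytes
= 267333.9844 KB
BDP = 2190000000 bits (273750000 bytes)


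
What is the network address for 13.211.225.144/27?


IP:   00001101.11010011.11100001.10010000
Mask: 11111111.11111111.11111111.11100000
AND operation:
Net:  00001101.11010011.11100001.10000000
Network: 13.211.225.128/27


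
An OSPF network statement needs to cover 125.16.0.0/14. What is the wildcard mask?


Subnet mask: 255.252.0.0
Wildcard = 255.255.255.255 - subnet mask
255 - 255 = 0
255 - 252 = 3
255 - 0 = 255
255 - 0 = 255
Wildcard: 0.3.255.255


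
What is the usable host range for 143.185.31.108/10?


Network: 143.128.0.0
Broadcast: 143.191.255.255
First usable = network + 1
Last usable = broadcast - 1
Range: 143.128.0.1 to 143.191.255.254


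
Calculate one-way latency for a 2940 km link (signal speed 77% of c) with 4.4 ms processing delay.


Speed = 0.77 * 3e5 km/s = 231000 km/s
Propagation delay = 2940 / 231000 = 0.0127 s = 12.7273 ms
Processing delay = 4.4 ms
Total one-way latency = 17.1273 ms


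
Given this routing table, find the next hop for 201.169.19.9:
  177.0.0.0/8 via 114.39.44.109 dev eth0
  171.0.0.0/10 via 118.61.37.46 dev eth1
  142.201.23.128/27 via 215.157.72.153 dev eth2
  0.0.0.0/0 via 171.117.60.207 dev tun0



Longest prefix match for 201.169.19.9:
  /8 177.0.0.0: no
  /10 171.0.0.0: no
  /27 142.201.23.128: no
  /0 0.0.0.0: MATCH
Selected: next-hop 171.117.60.207 via tun0 (matched /0)


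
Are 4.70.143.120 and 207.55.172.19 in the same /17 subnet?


Mask: 255.255.128.0
4.70.143.120 AND mask = 4.70.128.0
207.55.172.19 AND mask = 207.55.128.0
No, different subnets (4.70.128.0 vs 207.55.128.0)


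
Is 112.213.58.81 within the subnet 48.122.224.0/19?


Subnet network: 48.122.224.0
Test IP AND mask: 112.213.32.0
No, 112.213.58.81 is not in 48.122.224.0/19


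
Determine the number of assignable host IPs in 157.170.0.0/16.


Host bits = 32 - 16 = 16
Total addresses = 2^16 = 65536
Usable = total - 2 (network and broadcast)
Usable hosts: 65534


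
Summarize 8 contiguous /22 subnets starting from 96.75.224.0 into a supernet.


Original prefix: /22
Number of subnets: 8 = 2^3
New prefix = 22 - 3 = 19
Supernet: 96.75.224.0/19


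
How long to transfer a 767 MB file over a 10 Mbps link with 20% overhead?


Effective throughput = 10 * (1 - 20/100) = 8 Mbps
File size in Mb = 767 * 8 = 6136 Mb
Time = 6136 / 8
Time = 767 seconds


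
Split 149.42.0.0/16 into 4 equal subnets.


New prefix = 16 + 2 = 18
Each subnet has 16384 addresses
  149.42.0.0/18
  149.42.64.0/18
  149.42.128.0/18
  149.42.192.0/18
Subnets: 149.42.0.0/18, 149.42.64.0/18, 149.42.128.0/18, 149.42.192.0/18


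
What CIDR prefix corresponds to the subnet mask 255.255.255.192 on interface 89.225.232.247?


Binary: 11111111.11111111.11111111.11000000
Count leading 1s
Prefix: /26


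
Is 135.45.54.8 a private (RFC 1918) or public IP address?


RFC 1918 private ranges:
  10.0.0.0/8 (10.0.0.0 - 10.255.255.255)
  172.16.0.0/12 (172.16.0.0 - 172.31.255.255)
  192.168.0.0/16 (192.168.0.0 - 192.168.255.255)
Public (not in any RFC 1918 range)


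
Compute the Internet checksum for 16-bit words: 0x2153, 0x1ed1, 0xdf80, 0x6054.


Sum all words (with carry folding):
+ 0x2153 = 0x2153
+ 0x1ed1 = 0x4024
+ 0xdf80 = 0x1fa5
+ 0x6054 = 0x7ff9
One's complement: ~0x7ff9
Checksum = 0x8006


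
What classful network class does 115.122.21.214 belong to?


First octet: 115
Binary: 01110011
0xxxxxxx -> Class A (1-126)
Class A, default mask 255.0.0.0 (/8)


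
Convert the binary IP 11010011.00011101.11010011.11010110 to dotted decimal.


11010011 = 211
00011101 = 29
11010011 = 211
11010110 = 214
IP: 211.29.211.214


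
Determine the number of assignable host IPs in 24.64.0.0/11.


Host bits = 32 - 11 = 21
Total addresses = 2^21 = 2097152
Usable = total - 2 (network and broadcast)
Usable hosts: 2097150


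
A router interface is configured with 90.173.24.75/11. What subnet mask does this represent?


/11 means 11 network bits, 21 host bits
Binary: 11111111111000000000000000000000
Mask: 255.224.0.0


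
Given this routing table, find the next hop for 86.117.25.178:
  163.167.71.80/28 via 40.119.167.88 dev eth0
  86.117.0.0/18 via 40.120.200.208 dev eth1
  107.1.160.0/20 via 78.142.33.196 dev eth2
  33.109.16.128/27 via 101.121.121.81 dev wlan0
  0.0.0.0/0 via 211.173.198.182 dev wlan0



Longest prefix match for 86.117.25.178:
  /28 163.167.71.80: no
  /18 86.117.0.0: MATCH
  /20 107.1.160.0: no
  /27 33.109.16.128: no
  /0 0.0.0.0: MATCH
Selected: next-hop 40.120.200.208 via eth1 (matched /18)


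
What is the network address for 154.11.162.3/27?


IP:   10011010.00001011.10100010.00000011
Mask: 11111111.11111111.11111111.11100000
AND operation:
Net:  10011010.00001011.10100010.00000000
Network: 154.11.162.0/27


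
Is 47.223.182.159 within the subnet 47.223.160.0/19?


Subnet network: 47.223.160.0
Test IP AND mask: 47.223.160.0
Yes, 47.223.182.159 is in 47.223.160.0/19


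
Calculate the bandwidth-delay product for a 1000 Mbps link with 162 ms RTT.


BDP = bandwidth * RTT
= 1000 Mbps * 162 ms
= 1000 * 1e6 * 162 / 1000 bits
= 162000000 bits
= 20250000 bytes
= 19775.3906 KB
BDP = 162000000 bits (20250000 bytes)


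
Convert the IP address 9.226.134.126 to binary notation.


9 = 00001001
226 = 11100010
134 = 10000110
126 = 01111110
Binary: 00001001.11100010.10000110.01111110


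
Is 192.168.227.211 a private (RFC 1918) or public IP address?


RFC 1918 private ranges:
  10.0.0.0/8 (10.0.0.0 - 10.255.255.255)
  172.16.0.0/12 (172.16.0.0 - 172.31.255.255)
  192.168.0.0/16 (192.168.0.0 - 192.168.255.255)
Private (in 192.168.0.0/16)


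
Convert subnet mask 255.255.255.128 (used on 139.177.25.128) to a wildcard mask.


Subnet mask: 255.255.255.128
Wildcard = 255.255.255.255 - subnet mask
255 - 255 = 0
255 - 255 = 0
255 - 255 = 0
255 - 128 = 127
Wildcard: 0.0.0.127


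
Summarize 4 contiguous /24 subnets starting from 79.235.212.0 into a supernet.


Original prefix: /24
Number of subnets: 4 = 2^2
New prefix = 24 - 2 = 22
Supernet: 79.235.212.0/22


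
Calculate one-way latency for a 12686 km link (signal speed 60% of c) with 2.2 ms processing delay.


Speed = 0.6 * 3e5 km/s = 180000 km/s
Propagation delay = 12686 / 180000 = 0.0705 s = 70.4778 ms
Processing delay = 2.2 ms
Total one-way latency = 72.6778 ms


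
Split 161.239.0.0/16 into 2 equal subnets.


New prefix = 16 + 1 = 17
Each subnet has 32768 addresses
  161.239.0.0/17
  161.239.128.0/17
Subnets: 161.239.0.0/17, 161.239.128.0/17


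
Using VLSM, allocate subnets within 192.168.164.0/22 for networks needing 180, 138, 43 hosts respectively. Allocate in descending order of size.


180 hosts -> /24 (254 usable): 192.168.164.0/24
138 hosts -> /24 (254 usable): 192.168.165.0/24
43 hosts -> /26 (62 usable): 192.168.166.0/26
Allocation: 192.168.164.0/24 (180 hosts, 254 usable); 192.168.165.0/24 (138 hosts, 254 usable); 192.168.166.0/26 (43 hosts, 62 usable)


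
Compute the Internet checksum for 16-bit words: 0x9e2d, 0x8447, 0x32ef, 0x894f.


Sum all words (with carry folding):
+ 0x9e2d = 0x9e2d
+ 0x8447 = 0x2275
+ 0x32ef = 0x5564
+ 0x894f = 0xdeb3
One's complement: ~0xdeb3
Checksum = 0x214c


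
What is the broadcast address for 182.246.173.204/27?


Network: 182.246.173.192/27
Host bits = 5
Set all host bits to 1:
Broadcast: 182.246.173.223


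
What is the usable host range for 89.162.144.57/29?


Network: 89.162.144.56
Broadcast: 89.162.144.63
First usable = network + 1
Last usable = broadcast - 1
Range: 89.162.144.57 to 89.162.144.62


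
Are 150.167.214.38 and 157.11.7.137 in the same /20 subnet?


Mask: 255.255.240.0
150.167.214.38 AND mask = 150.167.208.0
157.11.7.137 AND mask = 157.11.0.0
No, different subnets (150.167.208.0 vs 157.11.0.0)


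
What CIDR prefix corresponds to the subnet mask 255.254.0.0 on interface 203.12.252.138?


Binary: 11111111.11111110.00000000.00000000
Count leading 1s
Prefix: /15


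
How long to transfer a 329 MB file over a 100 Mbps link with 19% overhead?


Effective throughput = 100 * (1 - 19/100) = 81 Mbps
File size in Mb = 329 * 8 = 2632 Mb
Time = 2632 / 81
Time = 32.4938 seconds


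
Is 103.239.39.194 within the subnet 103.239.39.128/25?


Subnet network: 103.239.39.128
Test IP AND mask: 103.239.39.128
Yes, 103.239.39.194 is in 103.239.39.128/25


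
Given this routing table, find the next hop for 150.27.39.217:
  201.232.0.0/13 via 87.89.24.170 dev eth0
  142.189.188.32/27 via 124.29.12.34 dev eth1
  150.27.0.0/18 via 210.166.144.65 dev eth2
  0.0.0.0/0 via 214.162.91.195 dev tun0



Longest prefix match for 150.27.39.217:
  /13 201.232.0.0: no
  /27 142.189.188.32: no
  /18 150.27.0.0: MATCH
  /0 0.0.0.0: MATCH
Selected: next-hop 210.166.144.65 via eth2 (matched /18)


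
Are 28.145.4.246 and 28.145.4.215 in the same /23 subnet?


Mask: 255.255.254.0
28.145.4.246 AND mask = 28.145.4.0
28.145.4.215 AND mask = 28.145.4.0
Yes, same subnet (28.145.4.0)


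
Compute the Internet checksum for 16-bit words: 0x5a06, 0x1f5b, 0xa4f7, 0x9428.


Sum all words (with carry folding):
+ 0x5a06 = 0x5a06
+ 0x1f5b = 0x7961
+ 0xa4f7 = 0x1e59
+ 0x9428 = 0xb281
One's complement: ~0xb281
Checksum = 0x4d7e


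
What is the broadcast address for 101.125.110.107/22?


Network: 101.125.108.0/22
Host bits = 10
Set all host bits to 1:
Broadcast: 101.125.111.255


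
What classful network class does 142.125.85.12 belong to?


First octet: 142
Binary: 10001110
10xxxxxx -> Class B (128-191)
Class B, default mask 255.255.0.0 (/16)


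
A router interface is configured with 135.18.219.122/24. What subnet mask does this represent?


/24 means 24 network bits, 8 host bits
Binary: 11111111111111111111111100000000
Mask: 255.255.255.0


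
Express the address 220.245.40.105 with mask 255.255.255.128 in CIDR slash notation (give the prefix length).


Binary: 11111111.11111111.11111111.10000000
Count leading 1s
Prefix: /25


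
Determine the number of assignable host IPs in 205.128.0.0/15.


Host bits = 32 - 15 = 17
Total addresses = 2^17 = 131072
Usable = total - 2 (network and broadcast)
Usable hosts: 131070


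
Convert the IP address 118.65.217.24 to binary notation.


118 = 01110110
65 = 01000001
217 = 11011001
24 = 00011000
Binary: 01110110.01000001.11011001.00011000


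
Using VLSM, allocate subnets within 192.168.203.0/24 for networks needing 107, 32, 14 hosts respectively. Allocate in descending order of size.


107 hosts -> /25 (126 usable): 192.168.203.0/25
32 hosts -> /26 (62 usable): 192.168.203.128/26
14 hosts -> /28 (14 usable): 192.168.203.192/28
Allocation: 192.168.203.0/25 (107 hosts, 126 usable); 192.168.203.128/26 (32 hosts, 62 usable); 192.168.203.192/28 (14 hosts, 14 usable)


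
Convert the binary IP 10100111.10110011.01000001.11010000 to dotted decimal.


10100111 = 167
10110011 = 179
01000001 = 65
11010000 = 208
IP: 167.179.65.208


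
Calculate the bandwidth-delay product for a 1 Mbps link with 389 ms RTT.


BDP = bandwidth * RTT
= 1 Mbps * 389 ms
= 1 * 1e6 * 389 / 1000 bits
= 389000 bits
= 48625 bytes
= 47.4854 KB
BDP = 389000 bits (48625 bytes)


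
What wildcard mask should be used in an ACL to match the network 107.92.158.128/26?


Subnet mask: 255.255.255.192
Wildcard = 255.255.255.255 - subnet mask
255 - 255 = 0
255 - 255 = 0
255 - 255 = 0
255 - 192 = 63
Wildcard: 0.0.0.63


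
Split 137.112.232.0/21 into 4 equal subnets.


New prefix = 21 + 2 = 23
Each subnet has 512 addresses
  137.112.232.0/23
  137.112.234.0/23
  137.112.236.0/23
  137.112.238.0/23
Subnets: 137.112.232.0/23, 137.112.234.0/23, 137.112.236.0/23, 137.112.238.0/23


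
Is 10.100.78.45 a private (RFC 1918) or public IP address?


RFC 1918 private ranges:
  10.0.0.0/8 (10.0.0.0 - 10.255.255.255)
  172.16.0.0/12 (172.16.0.0 - 172.31.255.255)
  192.168.0.0/16 (192.168.0.0 - 192.168.255.255)
Private (in 10.0.0.0/8)


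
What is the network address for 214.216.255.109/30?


IP:   11010110.11011000.11111111.01101101
Mask: 11111111.11111111.11111111.11111100
AND operation:
Net:  11010110.11011000.11111111.01101100
Network: 214.216.255.108/30


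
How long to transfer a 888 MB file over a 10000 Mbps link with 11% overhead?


Effective throughput = 10000 * (1 - 11/100) = 8900 Mbps
File size in Mb = 888 * 8 = 7104 Mb
Time = 7104 / 8900
Time = 0.7982 seconds


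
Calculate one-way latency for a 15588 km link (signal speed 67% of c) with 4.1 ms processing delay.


Speed = 0.67 * 3e5 km/s = 201000 km/s
Propagation delay = 15588 / 201000 = 0.0776 s = 77.5522 ms
Processing delay = 4.1 ms
Total one-way latency = 81.6522 ms


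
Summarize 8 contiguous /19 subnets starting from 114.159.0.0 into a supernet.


Original prefix: /19
Number of subnets: 8 = 2^3
New prefix = 19 - 3 = 16
Supernet: 114.159.0.0/16


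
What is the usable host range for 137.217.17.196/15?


Network: 137.216.0.0
Broadcast: 137.217.255.255
First usable = network + 1
Last usable = broadcast - 1
Range: 137.216.0.1 to 137.217.255.254


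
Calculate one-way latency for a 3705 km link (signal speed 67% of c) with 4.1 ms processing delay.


Speed = 0.67 * 3e5 km/s = 201000 km/s
Propagation delay = 3705 / 201000 = 0.0184 s = 18.4328 ms
Processing delay = 4.1 ms
Total one-way latency = 22.5328 ms


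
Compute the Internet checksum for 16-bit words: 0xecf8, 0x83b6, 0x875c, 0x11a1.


Sum all words (with carry folding):
+ 0xecf8 = 0xecf8
+ 0x83b6 = 0x70af
+ 0x875c = 0xf80b
+ 0x11a1 = 0x09ad
One's complement: ~0x09ad
Checksum = 0xf652


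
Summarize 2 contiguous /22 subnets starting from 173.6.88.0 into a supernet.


Original prefix: /22
Number of subnets: 2 = 2^1
New prefix = 22 - 1 = 21
Supernet: 173.6.88.0/21


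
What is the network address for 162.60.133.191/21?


IP:   10100010.00111100.10000101.10111111
Mask: 11111111.11111111.11111000.00000000
AND operation:
Net:  10100010.00111100.10000000.00000000
Network: 162.60.128.0/21


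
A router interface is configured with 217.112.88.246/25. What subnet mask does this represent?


/25 means 25 network bits, 7 host bits
Binary: 11111111111111111111111110000000
Mask: 255.255.255.128


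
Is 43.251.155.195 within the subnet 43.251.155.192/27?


Subnet network: 43.251.155.192
Test IP AND mask: 43.251.155.192
Yes, 43.251.155.195 is in 43.251.155.192/27


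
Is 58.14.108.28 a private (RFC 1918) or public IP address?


RFC 1918 private ranges:
  10.0.0.0/8 (10.0.0.0 - 10.255.255.255)
  172.16.0.0/12 (172.16.0.0 - 172.31.255.255)
  192.168.0.0/16 (192.168.0.0 - 192.168.255.255)
Public (not in any RFC 1918 range)


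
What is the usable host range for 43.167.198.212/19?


Network: 43.167.192.0
Broadcast: 43.167.223.255
First usable = network + 1
Last usable = broadcast - 1
Range: 43.167.192.1 to 43.167.223.254


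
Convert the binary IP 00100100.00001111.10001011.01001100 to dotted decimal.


00100100 = 36
00001111 = 15
10001011 = 139
01001100 = 76
IP: 36.15.139.76


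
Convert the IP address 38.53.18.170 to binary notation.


38 = 00100110
53 = 00110101
18 = 00010010
170 = 10101010
Binary: 00100110.00110101.00010010.10101010


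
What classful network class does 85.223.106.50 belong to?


First octet: 85
Binary: 01010101
0xxxxxxx -> Class A (1-126)
Class A, default mask 255.0.0.0 (/8)


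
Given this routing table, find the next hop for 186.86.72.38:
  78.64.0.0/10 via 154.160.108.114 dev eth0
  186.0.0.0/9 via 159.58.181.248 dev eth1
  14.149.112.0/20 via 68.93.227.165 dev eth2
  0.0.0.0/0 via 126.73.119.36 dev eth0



Longest prefix match for 186.86.72.38:
  /10 78.64.0.0: no
  /9 186.0.0.0: MATCH
  /20 14.149.112.0: no
  /0 0.0.0.0: MATCH
Selected: next-hop 159.58.181.248 via eth1 (matched /9)


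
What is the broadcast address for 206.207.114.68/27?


Network: 206.207.114.64/27
Host bits = 5
Set all host bits to 1:
Broadcast: 206.207.114.95


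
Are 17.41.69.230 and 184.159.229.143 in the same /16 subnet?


Mask: 255.255.0.0
17.41.69.230 AND mask = 17.41.0.0
184.159.229.143 AND mask = 184.159.0.0
No, different subnets (17.41.0.0 vs 184.159.0.0)


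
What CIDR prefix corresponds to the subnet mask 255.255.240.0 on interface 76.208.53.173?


Binary: 11111111.11111111.11110000.00000000
Count leading 1s
Prefix: /20


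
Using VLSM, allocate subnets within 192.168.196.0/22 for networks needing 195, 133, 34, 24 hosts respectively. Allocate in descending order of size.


195 hosts -> /24 (254 usable): 192.168.196.0/24
133 hosts -> /24 (254 usable): 192.168.197.0/24
34 hosts -> /26 (62 usable): 192.168.198.0/26
24 hosts -> /27 (30 usable): 192.168.198.64/27
Allocation: 192.168.196.0/24 (195 hosts, 254 usable); 192.168.197.0/24 (133 hosts, 254 usable); 192.168.198.0/26 (34 hosts, 62 usable); 192.168.198.64/27 (24 hosts, 30 usable)


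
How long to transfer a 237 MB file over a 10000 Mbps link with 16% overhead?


Effective throughput = 10000 * (1 - 16/100) = 8400 Mbps
File size in Mb = 237 * 8 = 1896 Mb
Time = 1896 / 8400
Time = 0.2257 seconds


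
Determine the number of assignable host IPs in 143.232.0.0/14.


Host bits = 32 - 14 = 18
Total addresses = 2^18 = 262144
Usable = total - 2 (network and broadcast)
Usable hosts: 262142


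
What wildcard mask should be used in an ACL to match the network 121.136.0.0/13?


Subnet mask: 255.248.0.0
Wildcard = 255.255.255.255 - subnet mask
255 - 255 = 0
255 - 248 = 7
255 - 0 = 255
255 - 0 = 255
Wildcard: 0.7.255.255


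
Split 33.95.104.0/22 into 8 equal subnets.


New prefix = 22 + 3 = 25
Each subnet has 128 addresses
  33.95.104.0/25
  33.95.104.128/25
  33.95.105.0/25
  33.95.105.128/25
  33.95.106.0/25
  33.95.106.128/25
  33.95.107.0/25
  33.95.107.128/25
Subnets: 33.95.104.0/25, 33.95.104.128/25, 33.95.105.0/25, 33.95.105.128/25, 33.95.106.0/25, 33.95.106.128/25, 33.95.107.0/25, 33.95.107.128/25


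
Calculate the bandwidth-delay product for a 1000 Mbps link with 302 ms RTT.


BDP = bandwidth * RTT
= 1000 Mbps * 302 ms
= 1000 * 1e6 * 302 / 1000 bits
= 302000000 bits
= 37750000 bytes
= 36865.2344 KB
BDP = 302000000 bits (37750000 bytes)


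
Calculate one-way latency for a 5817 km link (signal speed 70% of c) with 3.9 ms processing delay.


Speed = 0.7 * 3e5 km/s = 210000 km/s
Propagation delay = 5817 / 210000 = 0.0277 s = 27.7 ms
Processing delay = 3.9 ms
Total one-way latency = 31.6 ms


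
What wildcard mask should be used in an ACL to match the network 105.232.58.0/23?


Subnet mask: 255.255.254.0
Wildcard = 255.255.255.255 - subnet mask
255 - 255 = 0
255 - 255 = 0
255 - 254 = 1
255 - 0 = 255
Wildcard: 0.0.1.255


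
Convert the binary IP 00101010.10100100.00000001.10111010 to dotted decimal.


00101010 = 42
10100100 = 164
00000001 = 1
10111010 = 186
IP: 42.164.1.186


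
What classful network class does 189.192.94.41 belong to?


First octet: 189
Binary: 10111101
10xxxxxx -> Class B (128-191)
Class B, default mask 255.255.0.0 (/16)


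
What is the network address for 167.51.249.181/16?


IP:   10100111.00110011.11111001.10110101
Mask: 11111111.11111111.00000000.00000000
AND operation:
Net:  10100111.00110011.00000000.00000000
Network: 167.51.0.0/16


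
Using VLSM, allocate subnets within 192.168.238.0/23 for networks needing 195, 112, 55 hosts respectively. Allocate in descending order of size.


195 hosts -> /24 (254 usable): 192.168.238.0/24
112 hosts -> /25 (126 usable): 192.168.239.0/25
55 hosts -> /26 (62 usable): 192.168.239.128/26
Allocation: 192.168.238.0/24 (195 hosts, 254 usable); 192.168.239.0/25 (112 hosts, 126 usable); 192.168.239.128/26 (55 hosts, 62 usable)


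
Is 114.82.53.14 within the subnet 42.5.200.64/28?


Subnet network: 42.5.200.64
Test IP AND mask: 114.82.53.0
No, 114.82.53.14 is not in 42.5.200.64/28


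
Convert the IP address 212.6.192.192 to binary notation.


212 = 11010100
6 = 00000110
192 = 11000000
192 = 11000000
Binary: 11010100.00000110.11000000.11000000


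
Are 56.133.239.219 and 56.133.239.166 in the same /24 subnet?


Mask: 255.255.255.0
56.133.239.219 AND mask = 56.133.239.0
56.133.239.166 AND mask = 56.133.239.0
Yes, same subnet (56.133.239.0)


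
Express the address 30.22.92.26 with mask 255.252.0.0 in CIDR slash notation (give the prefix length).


Binary: 11111111.11111100.00000000.00000000
Count leading 1s
Prefix: /14


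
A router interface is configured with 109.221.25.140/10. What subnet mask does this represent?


/10 means 10 network bits, 22 host bits
Binary: 11111111110000000000000000000000
Mask: 255.192.0.0


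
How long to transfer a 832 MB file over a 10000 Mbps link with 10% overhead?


Effective throughput = 10000 * (1 - 10/100) = 9000 Mbps
File size in Mb = 832 * 8 = 6656 Mb
Time = 6656 / 9000
Time = 0.7396 seconds


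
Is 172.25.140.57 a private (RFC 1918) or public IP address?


RFC 1918 private ranges:
  10.0.0.0/8 (10.0.0.0 - 10.255.255.255)
  172.16.0.0/12 (172.16.0.0 - 172.31.255.255)
  192.168.0.0/16 (192.168.0.0 - 192.168.255.255)
Private (in 172.16.0.0/12)


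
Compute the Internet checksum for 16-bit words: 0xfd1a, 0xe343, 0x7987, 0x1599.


Sum all words (with carry folding):
+ 0xfd1a = 0xfd1a
+ 0xe343 = 0xe05e
+ 0x7987 = 0x59e6
+ 0x1599 = 0x6f7f
One's complement: ~0x6f7f
Checksum = 0x9080


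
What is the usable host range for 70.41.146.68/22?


Network: 70.41.144.0
Broadcast: 70.41.147.255
First usable = network + 1
Last usable = broadcast - 1
Range: 70.41.144.1 to 70.41.147.254


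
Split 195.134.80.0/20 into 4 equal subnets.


New prefix = 20 + 2 = 22
Each subnet has 1024 addresses
  195.134.80.0/22
  195.134.84.0/22
  195.134.88.0/22
  195.134.92.0/22
Subnets: 195.134.80.0/22, 195.134.84.0/22, 195.134.88.0/22, 195.134.92.0/22


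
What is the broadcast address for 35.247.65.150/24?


Network: 35.247.65.0/24
Host bits = 8
Set all host bits to 1:
Broadcast: 35.247.65.255


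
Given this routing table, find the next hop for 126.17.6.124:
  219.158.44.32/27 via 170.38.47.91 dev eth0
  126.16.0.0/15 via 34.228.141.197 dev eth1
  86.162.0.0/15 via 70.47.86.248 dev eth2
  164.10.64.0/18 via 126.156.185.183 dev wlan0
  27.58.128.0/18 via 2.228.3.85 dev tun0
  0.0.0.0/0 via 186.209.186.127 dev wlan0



Longest prefix match for 126.17.6.124:
  /27 219.158.44.32: no
  /15 126.16.0.0: MATCH
  /15 86.162.0.0: no
  /18 164.10.64.0: no
  /18 27.58.128.0: no
  /0 0.0.0.0: MATCH
Selected: next-hop 34.228.141.197 via eth1 (matched /15)


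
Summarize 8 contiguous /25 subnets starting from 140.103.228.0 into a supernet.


Original prefix: /25
Number of subnets: 8 = 2^3
New prefix = 25 - 3 = 22
Supernet: 140.103.228.0/22


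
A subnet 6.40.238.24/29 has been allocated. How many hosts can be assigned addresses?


Host bits = 32 - 29 = 3
Total addresses = 2^3 = 8
Usable = total - 2 (network and broadcast)
Usable hosts: 6


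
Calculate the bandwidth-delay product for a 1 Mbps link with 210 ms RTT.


BDP = bandwidth * RTT
= 1 Mbps * 210 ms
= 1 * 1e6 * 210 / 1000 bits
= 210000 bits
= 26250 bytes
= 25.6348 KB
BDP = 210000 bits (26250 bytes)


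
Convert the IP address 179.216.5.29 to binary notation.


179 = 10110011
216 = 11011000
5 = 00000101
29 = 00011101
Binary: 10110011.11011000.00000101.00011101


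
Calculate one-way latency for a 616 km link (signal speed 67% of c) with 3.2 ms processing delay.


Speed = 0.67 * 3e5 km/s = 201000 km/s
Propagation delay = 616 / 201000 = 0.0031 s = 3.0647 ms
Processing delay = 3.2 ms
Total one-way latency = 6.2647 ms


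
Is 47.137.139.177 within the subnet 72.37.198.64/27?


Subnet network: 72.37.198.64
Test IP AND mask: 47.137.139.160
No, 47.137.139.177 is not in 72.37.198.64/27


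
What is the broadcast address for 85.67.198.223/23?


Network: 85.67.198.0/23
Host bits = 9
Set all host bits to 1:
Broadcast: 85.67.199.255


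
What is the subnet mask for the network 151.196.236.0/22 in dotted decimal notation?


/22 means 22 network bits, 10 host bits
Binary: 11111111111111111111110000000000
Mask: 255.255.252.0


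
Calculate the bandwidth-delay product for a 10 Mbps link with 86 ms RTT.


BDP = bandwidth * RTT
= 10 Mbps * 86 ms
= 10 * 1e6 * 86 / 1000 bits
= 860000 bits
= 107500 bytes
= 104.9805 KB
BDP = 860000 bits (107500 bytes)


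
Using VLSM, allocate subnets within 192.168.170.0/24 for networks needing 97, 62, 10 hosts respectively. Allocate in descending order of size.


97 hosts -> /25 (126 usable): 192.168.170.0/25
62 hosts -> /26 (62 usable): 192.168.170.128/26
10 hosts -> /28 (14 usable): 192.168.170.192/28
Allocation: 192.168.170.0/25 (97 hosts, 126 usable); 192.168.170.128/26 (62 hosts, 62 usable); 192.168.170.192/28 (10 hosts, 14 usable)


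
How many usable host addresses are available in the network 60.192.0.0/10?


Host bits = 32 - 10 = 22
Total addresses = 2^22 = 4194304
Usable = total - 2 (network and broadcast)
Usable hosts: 4194302


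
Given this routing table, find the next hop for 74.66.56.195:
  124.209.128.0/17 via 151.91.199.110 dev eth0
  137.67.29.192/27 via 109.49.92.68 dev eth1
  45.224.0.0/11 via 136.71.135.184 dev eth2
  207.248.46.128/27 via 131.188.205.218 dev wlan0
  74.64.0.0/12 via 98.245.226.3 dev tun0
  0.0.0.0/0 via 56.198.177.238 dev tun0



Longest prefix match for 74.66.56.195:
  /17 124.209.128.0: no
  /27 137.67.29.192: no
  /11 45.224.0.0: no
  /27 207.248.46.128: no
  /12 74.64.0.0: MATCH
  /0 0.0.0.0: MATCH
Selected: next-hop 98.245.226.3 via tun0 (matched /12)


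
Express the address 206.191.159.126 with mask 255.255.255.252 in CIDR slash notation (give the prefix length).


Binary: 11111111.11111111.11111111.11111100
Count leading 1s
Prefix: /30


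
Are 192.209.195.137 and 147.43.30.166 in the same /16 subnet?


Mask: 255.255.0.0
192.209.195.137 AND mask = 192.209.0.0
147.43.30.166 AND mask = 147.43.0.0
No, different subnets (192.209.0.0 vs 147.43.0.0)


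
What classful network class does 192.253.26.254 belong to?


First octet: 192
Binary: 11000000
110xxxxx -> Class C (192-223)
Class C, default mask 255.255.255.0 (/24)


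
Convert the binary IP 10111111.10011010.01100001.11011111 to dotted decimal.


10111111 = 191
10011010 = 154
01100001 = 97
11011111 = 223
IP: 191.154.97.223


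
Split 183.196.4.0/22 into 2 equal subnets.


New prefix = 22 + 1 = 23
Each subnet has 512 addresses
  183.196.4.0/23
  183.196.6.0/23
Subnets: 183.196.4.0/23, 183.196.6.0/23


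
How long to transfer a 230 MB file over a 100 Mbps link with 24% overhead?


Effective throughput = 100 * (1 - 24/100) = 76 Mbps
File size in Mb = 230 * 8 = 1840 Mb
Time = 1840 / 76
Time = 24.2105 seconds


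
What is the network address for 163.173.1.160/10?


IP:   10100011.10101101.00000001.10100000
Mask: 11111111.11000000.00000000.00000000
AND operation:
Net:  10100011.10000000.00000000.00000000
Network: 163.128.0.0/10


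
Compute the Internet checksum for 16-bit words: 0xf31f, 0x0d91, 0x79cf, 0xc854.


Sum all words (with carry folding):
+ 0xf31f = 0xf31f
+ 0x0d91 = 0x00b1
+ 0x79cf = 0x7a80
+ 0xc854 = 0x42d5
One's complement: ~0x42d5
Checksum = 0xbd2a


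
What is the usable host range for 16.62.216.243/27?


Network: 16.62.216.224
Broadcast: 16.62.216.255
First usable = network + 1
Last usable = broadcast - 1
Range: 16.62.216.225 to 16.62.216.254


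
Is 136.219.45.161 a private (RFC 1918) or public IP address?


RFC 1918 private ranges:
  10.0.0.0/8 (10.0.0.0 - 10.255.255.255)
  172.16.0.0/12 (172.16.0.0 - 172.31.255.255)
  192.168.0.0/16 (192.168.0.0 - 192.168.255.255)
Public (not in any RFC 1918 range)


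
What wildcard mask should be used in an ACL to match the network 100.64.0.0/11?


Subnet mask: 255.224.0.0
Wildcard = 255.255.255.255 - subnet mask
255 - 255 = 0
255 - 224 = 31
255 - 0 = 255
255 - 0 = 255
Wildcard: 0.31.255.255


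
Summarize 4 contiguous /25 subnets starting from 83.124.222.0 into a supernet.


Original prefix: /25
Number of subnets: 4 = 2^2
New prefix = 25 - 2 = 23
Supernet: 83.124.222.0/23


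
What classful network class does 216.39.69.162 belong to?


First octet: 216
Binary: 11011000
110xxxxx -> Class C (192-223)
Class C, default mask 255.255.255.0 (/24)


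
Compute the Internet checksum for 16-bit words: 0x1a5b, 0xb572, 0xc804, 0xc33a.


Sum all words (with carry folding):
+ 0x1a5b = 0x1a5b
+ 0xb572 = 0xcfcd
+ 0xc804 = 0x97d2
+ 0xc33a = 0x5b0d
One's complement: ~0x5b0d
Checksum = 0xa4f2


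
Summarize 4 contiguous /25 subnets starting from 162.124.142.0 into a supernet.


Original prefix: /25
Number of subnets: 4 = 2^2
New prefix = 25 - 2 = 23
Supernet: 162.124.142.0/23


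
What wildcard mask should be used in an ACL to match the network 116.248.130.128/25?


Subnet mask: 255.255.255.128
Wildcard = 255.255.255.255 - subnet mask
255 - 255 = 0
255 - 255 = 0
255 - 255 = 0
255 - 128 = 127
Wildcard: 0.0.0.127


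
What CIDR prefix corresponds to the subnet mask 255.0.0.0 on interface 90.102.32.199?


Binary: 11111111.00000000.00000000.00000000
Count leading 1s
Prefix: /8


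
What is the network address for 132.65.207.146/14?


IP:   10000100.01000001.11001111.10010010
Mask: 11111111.11111100.00000000.00000000
AND operation:
Net:  10000100.01000000.00000000.00000000
Network: 132.64.0.0/14


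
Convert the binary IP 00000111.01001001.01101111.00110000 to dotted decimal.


00000111 = 7
01001001 = 73
01101111 = 111
00110000 = 48
IP: 7.73.111.48


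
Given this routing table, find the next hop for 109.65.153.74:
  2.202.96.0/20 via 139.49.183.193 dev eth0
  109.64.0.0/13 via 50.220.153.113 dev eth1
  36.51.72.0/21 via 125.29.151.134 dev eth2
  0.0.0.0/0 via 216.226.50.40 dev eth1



Longest prefix match for 109.65.153.74:
  /20 2.202.96.0: no
  /13 109.64.0.0: MATCH
  /21 36.51.72.0: no
  /0 0.0.0.0: MATCH
Selected: next-hop 50.220.153.113 via eth1 (matched /13)


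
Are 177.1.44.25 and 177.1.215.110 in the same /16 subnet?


Mask: 255.255.0.0
177.1.44.25 AND mask = 177.1.0.0
177.1.215.110 AND mask = 177.1.0.0
Yes, same subnet (177.1.0.0)


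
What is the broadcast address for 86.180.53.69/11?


Network: 86.160.0.0/11
Host bits = 21
Set all host bits to 1:
Broadcast: 86.191.255.255


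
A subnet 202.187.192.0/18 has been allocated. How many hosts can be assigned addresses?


Host bits = 32 - 18 = 14
Total addresses = 2^14 = 16384
Usable = total - 2 (network and broadcast)
Usable hosts: 16382


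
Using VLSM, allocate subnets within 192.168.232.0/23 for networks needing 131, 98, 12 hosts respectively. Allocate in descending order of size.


131 hosts -> /24 (254 usable): 192.168.232.0/24
98 hosts -> /25 (126 usable): 192.168.233.0/25
12 hosts -> /28 (14 usable): 192.168.233.128/28
Allocation: 192.168.232.0/24 (131 hosts, 254 usable); 192.168.233.0/25 (98 hosts, 126 usable); 192.168.233.128/28 (12 hosts, 14 usable)
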